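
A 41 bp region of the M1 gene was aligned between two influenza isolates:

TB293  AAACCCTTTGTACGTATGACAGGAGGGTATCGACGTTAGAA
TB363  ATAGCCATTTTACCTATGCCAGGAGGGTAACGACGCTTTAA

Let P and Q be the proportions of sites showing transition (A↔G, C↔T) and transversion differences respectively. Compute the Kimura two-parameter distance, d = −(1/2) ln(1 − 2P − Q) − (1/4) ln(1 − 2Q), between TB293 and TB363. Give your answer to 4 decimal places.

0.3007

Mismatches occur at site 2 (A↔T, transversion), site 4 (C↔G, transversion), site 7 (T↔A, transversion), site 10 (G↔T, transversion), site 14 (G↔C, transversion), site 19 (A↔C, transversion), site 30 (T↔A, transversion), site 36 (T↔C, transition), site 38 (A↔T, transversion), site 39 (G↔T, transversion).
Of the 10 differences, 1 transition and 9 transversions over 41 sites: P = 1/41 = 0.024390, Q = 9/41 = 0.219512.
d = −0.5·ln(0.731708) − 0.25·ln(0.560976) = −0.5·(-0.312374) − 0.25·(-0.578077) = 0.3007.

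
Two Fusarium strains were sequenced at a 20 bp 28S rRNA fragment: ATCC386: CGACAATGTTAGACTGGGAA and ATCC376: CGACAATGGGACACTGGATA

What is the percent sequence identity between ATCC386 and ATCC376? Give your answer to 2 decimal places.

Differing sites — 9:T/G; 10:T/G; 12:G/C; 18:G/A; 19:A/T.
15 of the 20 sites match, so the percent identity is 15/20 × 100 = 75.00%.

75.00%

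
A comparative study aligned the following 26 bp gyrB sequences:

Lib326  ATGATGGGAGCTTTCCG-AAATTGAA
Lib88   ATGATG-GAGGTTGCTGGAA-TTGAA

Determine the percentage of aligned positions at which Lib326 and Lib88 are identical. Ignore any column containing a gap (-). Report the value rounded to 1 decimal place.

87.0%

Excluding the 3 gap columns leaves 23 comparable sites.
Differing sites — 11:C/G; 14:T/G; 16:C/T.
20 of the 23 comparable sites match, so the percent identity is 20/23 × 100 = 87.0%.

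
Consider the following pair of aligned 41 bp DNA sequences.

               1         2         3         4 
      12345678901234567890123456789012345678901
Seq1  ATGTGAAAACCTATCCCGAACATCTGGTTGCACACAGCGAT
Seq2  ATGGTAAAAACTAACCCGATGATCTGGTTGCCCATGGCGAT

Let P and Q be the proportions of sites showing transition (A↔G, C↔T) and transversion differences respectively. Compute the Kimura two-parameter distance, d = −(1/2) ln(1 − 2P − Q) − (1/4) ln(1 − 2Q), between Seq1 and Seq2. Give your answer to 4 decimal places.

0.2606

Differing sites — 4:T/G (Tv); 5:G/T (Tv); 10:C/A (Tv); 14:T/A (Tv); 20:A/T (Tv); 21:C/G (Tv); 32:A/C (Tv); 35:C/T (Ti); 36:A/G (Ti).
Of the 9 differences, 2 transitions and 7 transversions over 41 sites: P = 2/41 = 0.048780, Q = 7/41 = 0.170732.
d = −0.5·ln(0.731708) − 0.25·ln(0.658536) = −0.5·(-0.312374) − 0.25·(-0.417736) = 0.2606.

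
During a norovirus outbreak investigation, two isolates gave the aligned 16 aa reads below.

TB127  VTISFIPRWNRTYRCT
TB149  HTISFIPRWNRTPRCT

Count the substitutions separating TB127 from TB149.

2

Mismatches occur at site 1 (V↔H), site 13 (Y↔P).
That gives 2 mismatches out of 16 aligned sites, so the Hamming distance is 2.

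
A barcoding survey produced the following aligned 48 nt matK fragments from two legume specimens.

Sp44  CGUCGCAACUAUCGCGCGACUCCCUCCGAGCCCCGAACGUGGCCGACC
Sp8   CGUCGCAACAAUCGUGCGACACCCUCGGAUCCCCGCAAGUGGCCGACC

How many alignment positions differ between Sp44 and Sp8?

7

Differing sites — 10:U/A; 15:C/U; 21:U/A; 27:C/G; 30:G/U; 36:A/C; 38:C/A.
That gives 7 mismatches out of 48 aligned sites, so the Hamming distance is 7.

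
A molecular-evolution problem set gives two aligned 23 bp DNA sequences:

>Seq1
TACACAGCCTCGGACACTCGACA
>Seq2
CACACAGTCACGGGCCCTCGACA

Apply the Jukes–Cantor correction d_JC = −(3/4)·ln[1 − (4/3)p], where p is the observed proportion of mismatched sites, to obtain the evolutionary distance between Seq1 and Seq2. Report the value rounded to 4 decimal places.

0.2567

The sequences differ at positions 1 (T/C), 8 (C/T), 10 (T/A), 14 (A/G), 16 (A/C).
p = 5/23 = 0.217391.
d = −0.75 · ln(1 − (4/3)·0.217391) = −0.75 · ln(0.710145) = −0.75 · (-0.342286) = 0.2567.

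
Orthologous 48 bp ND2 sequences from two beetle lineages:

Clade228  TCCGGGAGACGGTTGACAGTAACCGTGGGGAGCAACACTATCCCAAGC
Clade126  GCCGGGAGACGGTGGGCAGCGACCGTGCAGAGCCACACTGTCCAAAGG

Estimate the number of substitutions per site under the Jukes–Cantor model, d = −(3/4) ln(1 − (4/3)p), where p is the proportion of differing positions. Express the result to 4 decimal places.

Differing sites — 1:T/G; 14:T/G; 16:A/G; 20:T/C; 21:A/G; 28:G/C; 29:G/A; 34:A/C; 40:A/G; 44:C/A; 48:C/G.
p = 11/48 = 0.229167.
d = −0.75 · ln(1 − (4/3)·0.229167) = −0.75 · ln(0.694444) = −0.75 · (-0.364644) = 0.2735.

0.2735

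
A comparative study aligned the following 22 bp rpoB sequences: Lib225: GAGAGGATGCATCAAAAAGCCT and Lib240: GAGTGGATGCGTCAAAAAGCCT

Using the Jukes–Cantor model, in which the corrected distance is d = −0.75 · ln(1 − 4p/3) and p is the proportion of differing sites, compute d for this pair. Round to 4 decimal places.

Mismatches occur at site 4 (A↔T), site 11 (A↔G).
p = 2/22 = 0.090909.
d = −0.75 · ln(1 − (4/3)·0.090909) = −0.75 · ln(0.878788) = −0.75 · (-0.129212) = 0.0969.

0.0969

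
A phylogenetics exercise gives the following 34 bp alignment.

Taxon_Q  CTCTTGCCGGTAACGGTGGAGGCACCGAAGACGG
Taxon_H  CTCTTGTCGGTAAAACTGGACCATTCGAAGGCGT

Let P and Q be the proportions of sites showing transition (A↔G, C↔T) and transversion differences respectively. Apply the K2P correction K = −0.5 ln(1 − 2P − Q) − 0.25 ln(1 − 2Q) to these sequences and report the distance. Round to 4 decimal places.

0.4236

Mismatches occur at site 7 (C/T, transition), site 14 (C/A, transversion), site 15 (G/A, transition), site 16 (G/C, transversion), site 21 (G/C, transversion), site 22 (G/C, transversion), site 23 (C/A, transversion), site 24 (A/T, transversion), site 25 (C/T, transition), site 31 (A/G, transition), site 34 (G/T, transversion).
Of the 11 differences, 4 transitions and 7 transversions over 34 sites: P = 4/34 = 0.117647, Q = 7/34 = 0.205882.
d = −0.5·ln(0.558824) − 0.25·ln(0.588236) = −0.5·(-0.581921) − 0.25·(-0.530627) = 0.4236.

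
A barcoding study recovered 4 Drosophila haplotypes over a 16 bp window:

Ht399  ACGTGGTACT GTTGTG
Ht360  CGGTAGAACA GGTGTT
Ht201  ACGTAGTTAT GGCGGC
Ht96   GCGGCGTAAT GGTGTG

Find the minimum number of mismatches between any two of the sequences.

Pairwise Hamming distances:
  Ht399 vs Ht360: 7
  Ht399 vs Ht201: 7
  Ht399 vs Ht96: 5
  Ht360 vs Ht201: 9
  Ht360 vs Ht96: 8
  Ht201 vs Ht96: 7
The smallest is 5, between Ht399 and Ht96.

5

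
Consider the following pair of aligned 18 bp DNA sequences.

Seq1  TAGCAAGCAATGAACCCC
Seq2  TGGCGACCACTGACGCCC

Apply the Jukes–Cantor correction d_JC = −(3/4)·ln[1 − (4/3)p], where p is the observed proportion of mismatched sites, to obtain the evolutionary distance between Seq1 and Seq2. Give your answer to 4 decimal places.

The sequences differ at positions 2 (A/G), 5 (A/G), 7 (G/C), 10 (A/C), 14 (A/C), 15 (C/G).
p = 6/18 = 0.333333.
d = −0.75 · ln(1 − (4/3)·0.333333) = −0.75 · ln(0.555556) = −0.75 · (-0.587786) = 0.4408.

0.4408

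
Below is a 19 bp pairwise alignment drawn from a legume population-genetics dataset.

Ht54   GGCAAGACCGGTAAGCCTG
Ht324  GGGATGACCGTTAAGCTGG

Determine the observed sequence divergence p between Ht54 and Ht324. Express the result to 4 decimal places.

0.2632

Mismatches occur at site 3 (C→G), site 5 (A→T), site 11 (G→T), site 17 (C→T), site 18 (T→G).
There are 5 differences over 19 sites, so p = 5/19 = 0.2632.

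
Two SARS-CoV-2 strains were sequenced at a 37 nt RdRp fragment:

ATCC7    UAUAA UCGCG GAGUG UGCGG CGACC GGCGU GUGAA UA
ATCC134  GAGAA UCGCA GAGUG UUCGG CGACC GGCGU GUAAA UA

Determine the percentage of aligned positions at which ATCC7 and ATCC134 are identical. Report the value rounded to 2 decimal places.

86.49%

Differing sites — 1:U/G; 3:U/G; 10:G/A; 17:G/U; 33:G/A.
32 of the 37 sites match, so the percent identity is 32/37 × 100 = 86.49%.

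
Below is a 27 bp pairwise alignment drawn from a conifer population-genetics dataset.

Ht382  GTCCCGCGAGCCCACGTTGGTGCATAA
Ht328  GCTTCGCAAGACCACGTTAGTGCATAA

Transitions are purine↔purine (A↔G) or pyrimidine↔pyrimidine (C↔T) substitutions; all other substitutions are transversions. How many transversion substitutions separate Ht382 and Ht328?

1

Mismatches occur at site 2 (T/C, transition), site 3 (C/T, transition), site 4 (C/T, transition), site 8 (G/A, transition), site 11 (C/A, transversion), site 19 (G/A, transition).
Of the 6 differences, 5 transitions and 1 transversion, so the answer is 1.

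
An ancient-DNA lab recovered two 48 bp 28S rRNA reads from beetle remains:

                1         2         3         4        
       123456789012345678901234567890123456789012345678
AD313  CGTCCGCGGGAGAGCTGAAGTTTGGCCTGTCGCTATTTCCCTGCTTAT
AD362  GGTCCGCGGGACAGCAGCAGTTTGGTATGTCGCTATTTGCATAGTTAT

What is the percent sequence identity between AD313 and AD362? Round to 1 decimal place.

79.2%

The sequences differ at positions 1 (C/G), 12 (G/C), 16 (T/A), 18 (A/C), 26 (C/T), 27 (C/A), 39 (C/G), 41 (C/A), 43 (G/A), 44 (C/G).
38 of the 48 sites match, so the percent identity is 38/48 × 100 = 79.2%.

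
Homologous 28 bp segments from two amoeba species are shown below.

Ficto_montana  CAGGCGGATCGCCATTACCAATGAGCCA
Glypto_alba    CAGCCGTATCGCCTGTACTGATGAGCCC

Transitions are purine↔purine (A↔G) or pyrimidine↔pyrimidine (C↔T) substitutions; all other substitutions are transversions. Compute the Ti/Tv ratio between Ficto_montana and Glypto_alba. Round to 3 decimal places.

0.400

Mismatches occur at site 4 (G→C, transversion), site 7 (G→T, transversion), site 14 (A→T, transversion), site 15 (T→G, transversion), site 19 (C→T, transition), site 20 (A→G, transition), site 28 (A→C, transversion).
Of the 7 differences, 2 transitions and 5 transversions, so Ti/Tv = 2/5 = 0.400.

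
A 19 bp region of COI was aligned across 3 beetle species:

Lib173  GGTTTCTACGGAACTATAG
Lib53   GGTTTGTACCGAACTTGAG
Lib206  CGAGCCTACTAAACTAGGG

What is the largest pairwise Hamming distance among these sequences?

9

Pairwise Hamming distances:
  Lib173 vs Lib53: 4
  Lib173 vs Lib206: 8
  Lib53 vs Lib206: 9
The largest is 9, between Lib53 and Lib206.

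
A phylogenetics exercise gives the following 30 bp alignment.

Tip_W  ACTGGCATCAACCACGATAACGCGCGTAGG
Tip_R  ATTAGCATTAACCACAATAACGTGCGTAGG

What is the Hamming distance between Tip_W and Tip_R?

5

The sequences differ at positions 2 (C/T), 4 (G/A), 9 (C/T), 16 (G/A), 23 (C/T).
That gives 5 mismatches out of 30 aligned sites, so the Hamming distance is 5.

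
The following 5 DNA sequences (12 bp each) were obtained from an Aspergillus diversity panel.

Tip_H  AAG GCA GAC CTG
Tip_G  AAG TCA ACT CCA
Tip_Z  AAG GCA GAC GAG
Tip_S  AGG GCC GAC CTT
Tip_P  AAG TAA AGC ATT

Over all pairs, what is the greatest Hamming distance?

8

Pairwise Hamming distances:
  Tip_H vs Tip_G: 6
  Tip_H vs Tip_Z: 2
  Tip_H vs Tip_S: 3
  Tip_H vs Tip_P: 6
  Tip_G vs Tip_Z: 7
  Tip_G vs Tip_S: 8
  Tip_G vs Tip_P: 6
  Tip_Z vs Tip_S: 5
  Tip_Z vs Tip_P: 7
  Tip_S vs Tip_P: 7
The largest is 8, between Tip_G and Tip_S.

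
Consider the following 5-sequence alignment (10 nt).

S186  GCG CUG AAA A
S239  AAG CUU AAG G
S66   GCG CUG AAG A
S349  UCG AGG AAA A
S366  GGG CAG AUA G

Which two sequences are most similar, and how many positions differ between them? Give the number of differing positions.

1

Pairwise Hamming distances:
  S186 vs S239: 5
  S186 vs S66: 1
  S186 vs S349: 3
  S186 vs S366: 4
  S239 vs S66: 4
  S239 vs S349: 7
  S239 vs S366: 6
  S66 vs S349: 4
  S66 vs S366: 5
  S349 vs S366: 6
The smallest is 1, between S186 and S66.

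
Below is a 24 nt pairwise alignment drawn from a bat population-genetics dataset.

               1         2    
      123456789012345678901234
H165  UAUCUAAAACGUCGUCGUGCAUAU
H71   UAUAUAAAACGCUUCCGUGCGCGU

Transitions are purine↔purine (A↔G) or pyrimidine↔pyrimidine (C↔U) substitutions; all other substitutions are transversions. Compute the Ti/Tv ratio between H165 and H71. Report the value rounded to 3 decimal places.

Mismatches occur at site 4 (C↔A, transversion), site 12 (U↔C, transition), site 13 (C↔U, transition), site 14 (G↔U, transversion), site 15 (U↔C, transition), site 21 (A↔G, transition), site 22 (U↔C, transition), site 23 (A↔G, transition).
Of the 8 differences, 6 transitions and 2 transversions, so Ti/Tv = 6/2 = 3.000.

3.000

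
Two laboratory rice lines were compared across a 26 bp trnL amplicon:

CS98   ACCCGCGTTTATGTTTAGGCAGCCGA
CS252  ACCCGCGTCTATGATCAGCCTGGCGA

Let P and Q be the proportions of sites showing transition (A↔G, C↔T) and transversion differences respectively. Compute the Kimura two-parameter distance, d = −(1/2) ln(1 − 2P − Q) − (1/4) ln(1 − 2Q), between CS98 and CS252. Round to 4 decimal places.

0.2758

Mismatches occur at site 9 (T/C, transition), site 14 (T/A, transversion), site 16 (T/C, transition), site 19 (G/C, transversion), site 21 (A/T, transversion), site 23 (C/G, transversion).
Of the 6 differences, 2 transitions and 4 transversions over 26 sites: P = 2/26 = 0.076923, Q = 4/26 = 0.153846.
d = −0.5·ln(0.692308) − 0.25·ln(0.692308) = −0.5·(-0.367724) − 0.25·(-0.367724) = 0.2758.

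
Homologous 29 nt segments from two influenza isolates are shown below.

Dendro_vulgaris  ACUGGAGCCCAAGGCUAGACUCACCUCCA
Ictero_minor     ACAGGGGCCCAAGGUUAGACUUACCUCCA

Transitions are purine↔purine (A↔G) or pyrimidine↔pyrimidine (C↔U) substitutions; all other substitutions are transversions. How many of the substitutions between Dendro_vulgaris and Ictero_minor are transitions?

The sequences differ at positions 3 (U/A, transversion), 6 (A/G, transition), 15 (C/U, transition), 22 (C/U, transition).
Of the 4 differences, 3 transitions and 1 transversion, so the answer is 3.

3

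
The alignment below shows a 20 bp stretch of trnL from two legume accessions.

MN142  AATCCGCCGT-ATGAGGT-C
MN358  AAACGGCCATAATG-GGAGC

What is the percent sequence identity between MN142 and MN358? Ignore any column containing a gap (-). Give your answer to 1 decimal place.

76.5%

Excluding the 3 gap columns leaves 17 comparable sites.
The sequences differ at positions 3 (T/A), 5 (C/G), 9 (G/A), 18 (T/A).
13 of the 17 comparable sites match, so the percent identity is 13/17 × 100 = 76.5%.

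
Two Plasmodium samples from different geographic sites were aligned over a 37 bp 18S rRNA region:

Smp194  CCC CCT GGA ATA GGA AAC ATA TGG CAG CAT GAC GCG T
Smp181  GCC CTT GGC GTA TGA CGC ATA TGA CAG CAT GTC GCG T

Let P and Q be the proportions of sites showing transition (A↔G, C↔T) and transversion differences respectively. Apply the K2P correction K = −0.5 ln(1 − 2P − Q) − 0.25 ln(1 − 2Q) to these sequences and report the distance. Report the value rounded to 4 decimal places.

0.2952

The sequences differ at positions 1 (C/G, transversion), 5 (C/T, transition), 9 (A/C, transversion), 10 (A/G, transition), 13 (G/T, transversion), 16 (A/C, transversion), 17 (A/G, transition), 24 (G/A, transition), 32 (A/T, transversion).
Of the 9 differences, 4 transitions and 5 transversions over 37 sites: P = 4/37 = 0.108108, Q = 5/37 = 0.135135.
d = −0.5·ln(0.648649) − 0.25·ln(0.729730) = −0.5·(-0.432864) − 0.25·(-0.315081) = 0.2952.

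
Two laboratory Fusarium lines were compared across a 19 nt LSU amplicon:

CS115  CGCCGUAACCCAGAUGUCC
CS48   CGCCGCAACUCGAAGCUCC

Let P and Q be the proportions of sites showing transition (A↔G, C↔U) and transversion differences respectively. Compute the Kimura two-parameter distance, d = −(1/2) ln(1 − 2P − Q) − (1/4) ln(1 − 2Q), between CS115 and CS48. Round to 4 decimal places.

Mismatches occur at site 6 (U↔C, transition), site 10 (C↔U, transition), site 12 (A↔G, transition), site 13 (G↔A, transition), site 15 (U↔G, transversion), site 16 (G↔C, transversion).
Of the 6 differences, 4 transitions and 2 transversions over 19 sites: P = 4/19 = 0.210526, Q = 2/19 = 0.105263.
d = −0.5·ln(0.473685) − 0.25·ln(0.789474) = −0.5·(-0.747213) − 0.25·(-0.236388) = 0.4327.

0.4327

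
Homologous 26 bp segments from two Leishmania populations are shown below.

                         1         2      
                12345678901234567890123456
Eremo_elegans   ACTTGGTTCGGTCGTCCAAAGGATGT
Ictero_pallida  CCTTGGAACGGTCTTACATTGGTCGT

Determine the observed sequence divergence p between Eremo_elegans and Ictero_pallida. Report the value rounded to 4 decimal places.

Differing sites — 1:A/C; 7:T/A; 8:T/A; 14:G/T; 16:C/A; 19:A/T; 20:A/T; 23:A/T; 24:T/C.
There are 9 differences over 26 sites, so p = 9/26 = 0.3462.

0.3462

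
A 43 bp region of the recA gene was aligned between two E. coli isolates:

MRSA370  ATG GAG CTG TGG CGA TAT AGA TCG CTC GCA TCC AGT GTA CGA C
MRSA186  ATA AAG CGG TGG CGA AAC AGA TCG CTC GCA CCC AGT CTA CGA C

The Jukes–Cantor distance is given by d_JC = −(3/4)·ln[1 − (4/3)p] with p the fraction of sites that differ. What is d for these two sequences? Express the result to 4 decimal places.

The sequences differ at positions 3 (G/A), 4 (G/A), 8 (T/G), 16 (T/A), 18 (T/C), 31 (T/C), 37 (G/C).
p = 7/43 = 0.162791.
d = −0.75 · ln(1 − (4/3)·0.162791) = −0.75 · ln(0.782945) = −0.75 · (-0.244693) = 0.1835.

0.1835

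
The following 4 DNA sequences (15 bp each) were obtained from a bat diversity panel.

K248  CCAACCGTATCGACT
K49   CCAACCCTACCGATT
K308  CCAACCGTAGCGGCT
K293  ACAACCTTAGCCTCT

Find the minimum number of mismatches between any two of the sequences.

Pairwise Hamming distances:
  K248 vs K49: 3
  K248 vs K308: 2
  K248 vs K293: 5
  K49 vs K308: 4
  K49 vs K293: 6
  K308 vs K293: 4
The smallest is 2, between K248 and K308.

2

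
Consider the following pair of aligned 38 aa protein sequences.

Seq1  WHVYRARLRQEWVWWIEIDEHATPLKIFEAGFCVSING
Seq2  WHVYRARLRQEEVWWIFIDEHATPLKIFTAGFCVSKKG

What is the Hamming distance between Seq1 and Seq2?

The sequences differ at positions 12 (W/E), 17 (E/F), 29 (E/T), 36 (I/K), 37 (N/K).
That gives 5 mismatches out of 38 aligned sites, so the Hamming distance is 5.

5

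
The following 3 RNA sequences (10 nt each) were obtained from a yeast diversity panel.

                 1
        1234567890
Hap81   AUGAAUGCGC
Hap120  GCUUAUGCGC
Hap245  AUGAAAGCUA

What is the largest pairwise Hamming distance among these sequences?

Pairwise Hamming distances:
  Hap81 vs Hap120: 4
  Hap81 vs Hap245: 3
  Hap120 vs Hap245: 7
The largest is 7, between Hap120 and Hap245.

7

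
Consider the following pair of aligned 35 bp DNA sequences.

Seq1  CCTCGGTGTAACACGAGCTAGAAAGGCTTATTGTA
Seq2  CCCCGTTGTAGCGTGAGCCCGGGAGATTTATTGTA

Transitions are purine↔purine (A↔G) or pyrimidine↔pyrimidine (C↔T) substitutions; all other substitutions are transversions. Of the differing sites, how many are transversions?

Mismatches occur at site 3 (T→C, transition), site 6 (G→T, transversion), site 11 (A→G, transition), site 13 (A→G, transition), site 14 (C→T, transition), site 19 (T→C, transition), site 20 (A→C, transversion), site 22 (A→G, transition), site 23 (A→G, transition), site 26 (G→A, transition), site 27 (C→T, transition).
Of the 11 differences, 9 transitions and 2 transversions, so the answer is 2.

2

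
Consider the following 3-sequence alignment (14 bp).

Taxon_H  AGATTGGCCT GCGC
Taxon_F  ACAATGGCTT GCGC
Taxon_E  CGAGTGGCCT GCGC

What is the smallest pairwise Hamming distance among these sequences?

Pairwise Hamming distances:
  Taxon_H vs Taxon_F: 3
  Taxon_H vs Taxon_E: 2
  Taxon_F vs Taxon_E: 4
The smallest is 2, between Taxon_H and Taxon_E.

2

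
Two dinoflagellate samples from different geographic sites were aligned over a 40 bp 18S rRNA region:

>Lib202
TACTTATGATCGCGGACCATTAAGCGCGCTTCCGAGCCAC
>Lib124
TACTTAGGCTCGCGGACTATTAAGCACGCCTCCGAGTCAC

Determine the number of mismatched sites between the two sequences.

6

Mismatches occur at site 7 (T→G), site 9 (A→C), site 18 (C→T), site 26 (G→A), site 30 (T→C), site 37 (C→T).
That gives 6 mismatches out of 40 aligned sites, so the Hamming distance is 6.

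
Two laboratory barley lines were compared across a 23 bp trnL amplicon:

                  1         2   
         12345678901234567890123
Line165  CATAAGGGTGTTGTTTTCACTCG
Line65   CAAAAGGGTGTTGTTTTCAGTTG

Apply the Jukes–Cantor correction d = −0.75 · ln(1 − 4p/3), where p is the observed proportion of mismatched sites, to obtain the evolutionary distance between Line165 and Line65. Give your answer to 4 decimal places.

0.1433

The sequences differ at positions 3 (T/A), 20 (C/G), 22 (C/T).
p = 3/23 = 0.130435.
d = −0.75 · ln(1 − (4/3)·0.130435) = −0.75 · ln(0.826087) = −0.75 · (-0.191055) = 0.1433.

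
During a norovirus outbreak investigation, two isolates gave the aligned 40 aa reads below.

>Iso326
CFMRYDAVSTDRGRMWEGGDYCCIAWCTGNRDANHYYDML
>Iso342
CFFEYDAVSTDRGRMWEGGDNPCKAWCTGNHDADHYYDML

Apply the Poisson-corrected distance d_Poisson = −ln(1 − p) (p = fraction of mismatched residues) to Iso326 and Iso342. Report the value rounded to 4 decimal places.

0.1924

Mismatches occur at site 3 (M↔F), site 4 (R↔E), site 21 (Y↔N), site 22 (C↔P), site 24 (I↔K), site 31 (R↔H), site 34 (N↔D).
p = 7/40 = 0.175000.
d = −ln(1 − 0.175000) = −ln(0.825000) = 0.1924.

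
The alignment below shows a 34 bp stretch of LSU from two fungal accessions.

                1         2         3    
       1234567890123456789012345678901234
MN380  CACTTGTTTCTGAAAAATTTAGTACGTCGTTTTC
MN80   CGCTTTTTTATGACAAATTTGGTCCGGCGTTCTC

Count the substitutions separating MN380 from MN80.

8

The sequences differ at positions 2 (A/G), 6 (G/T), 10 (C/A), 14 (A/C), 21 (A/G), 24 (A/C), 27 (T/G), 32 (T/C).
That gives 8 mismatches out of 34 aligned sites, so the Hamming distance is 8.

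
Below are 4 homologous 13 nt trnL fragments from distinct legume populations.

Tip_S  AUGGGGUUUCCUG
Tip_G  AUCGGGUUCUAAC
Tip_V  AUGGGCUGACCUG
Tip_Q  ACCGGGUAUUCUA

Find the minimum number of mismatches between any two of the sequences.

Pairwise Hamming distances:
  Tip_S vs Tip_G: 6
  Tip_S vs Tip_V: 3
  Tip_S vs Tip_Q: 5
  Tip_G vs Tip_V: 8
  Tip_G vs Tip_Q: 6
  Tip_V vs Tip_Q: 7
The smallest is 3, between Tip_S and Tip_V.

3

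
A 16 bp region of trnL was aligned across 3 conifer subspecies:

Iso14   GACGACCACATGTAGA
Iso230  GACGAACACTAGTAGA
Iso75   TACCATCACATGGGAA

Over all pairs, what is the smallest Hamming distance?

3

Pairwise Hamming distances:
  Iso14 vs Iso230: 3
  Iso14 vs Iso75: 6
  Iso230 vs Iso75: 8
The smallest is 3, between Iso14 and Iso230.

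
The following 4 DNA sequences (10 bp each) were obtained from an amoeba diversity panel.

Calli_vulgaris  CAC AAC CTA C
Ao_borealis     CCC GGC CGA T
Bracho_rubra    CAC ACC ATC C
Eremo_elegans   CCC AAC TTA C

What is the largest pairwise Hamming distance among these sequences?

7

Pairwise Hamming distances:
  Calli_vulgaris vs Ao_borealis: 5
  Calli_vulgaris vs Bracho_rubra: 3
  Calli_vulgaris vs Eremo_elegans: 2
  Ao_borealis vs Bracho_rubra: 7
  Ao_borealis vs Eremo_elegans: 5
  Bracho_rubra vs Eremo_elegans: 4
The largest is 7, between Ao_borealis and Bracho_rubra.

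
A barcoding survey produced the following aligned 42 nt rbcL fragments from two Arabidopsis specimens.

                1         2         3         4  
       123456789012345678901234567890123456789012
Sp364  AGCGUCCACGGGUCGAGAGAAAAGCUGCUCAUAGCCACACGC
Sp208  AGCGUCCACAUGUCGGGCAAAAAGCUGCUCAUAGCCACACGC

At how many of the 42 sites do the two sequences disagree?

5

The sequences differ at positions 10 (G/A), 11 (G/U), 16 (A/G), 18 (A/C), 19 (G/A).
That gives 5 mismatches out of 42 aligned sites, so the Hamming distance is 5.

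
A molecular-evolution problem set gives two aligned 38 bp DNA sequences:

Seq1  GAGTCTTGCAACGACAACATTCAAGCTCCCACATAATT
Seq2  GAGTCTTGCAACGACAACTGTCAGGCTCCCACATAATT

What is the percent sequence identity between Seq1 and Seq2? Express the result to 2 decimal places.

92.11%

The sequences differ at positions 19 (A/T), 20 (T/G), 24 (A/G).
35 of the 38 sites match, so the percent identity is 35/38 × 100 = 92.11%.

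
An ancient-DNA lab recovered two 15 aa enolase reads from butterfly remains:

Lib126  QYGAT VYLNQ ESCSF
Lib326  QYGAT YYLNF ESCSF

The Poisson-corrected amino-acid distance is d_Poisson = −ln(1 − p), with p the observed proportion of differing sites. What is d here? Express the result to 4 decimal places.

0.1431

The sequences differ at positions 6 (V/Y), 10 (Q/F).
p = 2/15 = 0.133333.
d = −ln(1 − 0.133333) = −ln(0.866667) = 0.1431.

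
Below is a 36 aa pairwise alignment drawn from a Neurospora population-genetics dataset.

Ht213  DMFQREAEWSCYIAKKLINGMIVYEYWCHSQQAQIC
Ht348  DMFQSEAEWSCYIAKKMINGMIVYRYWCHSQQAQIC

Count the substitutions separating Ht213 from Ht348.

Differing sites — 5:R/S; 17:L/M; 25:E/R.
That gives 3 mismatches out of 36 aligned sites, so the Hamming distance is 3.

3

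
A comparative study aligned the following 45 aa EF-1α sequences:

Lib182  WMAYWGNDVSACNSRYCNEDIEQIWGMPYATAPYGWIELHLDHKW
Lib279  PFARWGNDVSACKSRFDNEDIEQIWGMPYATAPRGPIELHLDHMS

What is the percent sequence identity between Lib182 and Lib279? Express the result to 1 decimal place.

77.8%

Differing sites — 1:W/P; 2:M/F; 4:Y/R; 13:N/K; 16:Y/F; 17:C/D; 34:Y/R; 36:W/P; 44:K/M; 45:W/S.
35 of the 45 sites match, so the percent identity is 35/45 × 100 = 77.8%.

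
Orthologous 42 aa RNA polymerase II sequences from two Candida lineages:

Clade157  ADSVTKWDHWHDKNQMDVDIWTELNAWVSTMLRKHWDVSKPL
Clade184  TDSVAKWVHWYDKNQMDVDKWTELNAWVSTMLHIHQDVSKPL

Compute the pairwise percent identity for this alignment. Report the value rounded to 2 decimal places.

80.95%

Mismatches occur at site 1 (A/T), site 5 (T/A), site 8 (D/V), site 11 (H/Y), site 20 (I/K), site 33 (R/H), site 34 (K/I), site 36 (W/Q).
34 of the 42 sites match, so the percent identity is 34/42 × 100 = 80.95%.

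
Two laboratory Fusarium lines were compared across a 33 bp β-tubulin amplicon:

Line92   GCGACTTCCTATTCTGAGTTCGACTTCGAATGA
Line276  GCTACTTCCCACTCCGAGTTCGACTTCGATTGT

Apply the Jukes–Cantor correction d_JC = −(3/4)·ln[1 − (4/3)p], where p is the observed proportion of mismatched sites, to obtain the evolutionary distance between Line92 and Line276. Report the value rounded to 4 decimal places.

0.2082

The sequences differ at positions 3 (G/T), 10 (T/C), 12 (T/C), 15 (T/C), 30 (A/T), 33 (A/T).
p = 6/33 = 0.181818.
d = −0.75 · ln(1 − (4/3)·0.181818) = −0.75 · ln(0.757576) = −0.75 · (-0.277631) = 0.2082.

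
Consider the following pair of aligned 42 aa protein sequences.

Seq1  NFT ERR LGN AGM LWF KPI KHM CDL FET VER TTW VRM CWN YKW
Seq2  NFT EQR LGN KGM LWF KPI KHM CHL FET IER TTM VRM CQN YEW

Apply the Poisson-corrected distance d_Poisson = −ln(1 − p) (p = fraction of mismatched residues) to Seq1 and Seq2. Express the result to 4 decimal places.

0.1823

Mismatches occur at site 5 (R→Q), site 10 (A→K), site 23 (D→H), site 28 (V→I), site 33 (W→M), site 38 (W→Q), site 41 (K→E).
p = 7/42 = 0.166667.
d = −ln(1 − 0.166667) = −ln(0.833333) = 0.1823.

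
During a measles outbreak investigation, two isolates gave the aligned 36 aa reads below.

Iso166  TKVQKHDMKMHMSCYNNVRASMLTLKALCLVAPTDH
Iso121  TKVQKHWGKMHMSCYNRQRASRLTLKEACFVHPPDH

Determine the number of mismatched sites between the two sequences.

Mismatches occur at site 7 (D↔W), site 8 (M↔G), site 17 (N↔R), site 18 (V↔Q), site 22 (M↔R), site 27 (A↔E), site 28 (L↔A), site 30 (L↔F), site 32 (A↔H), site 34 (T↔P).
That gives 10 mismatches out of 36 aligned sites, so the Hamming distance is 10.

10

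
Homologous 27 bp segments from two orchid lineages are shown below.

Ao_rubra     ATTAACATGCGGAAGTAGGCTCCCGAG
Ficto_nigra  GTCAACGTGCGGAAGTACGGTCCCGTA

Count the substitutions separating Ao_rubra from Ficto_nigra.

Mismatches occur at site 1 (A→G), site 3 (T→C), site 7 (A→G), site 18 (G→C), site 20 (C→G), site 26 (A→T), site 27 (G→A).
That gives 7 mismatches out of 27 aligned sites, so the Hamming distance is 7.

7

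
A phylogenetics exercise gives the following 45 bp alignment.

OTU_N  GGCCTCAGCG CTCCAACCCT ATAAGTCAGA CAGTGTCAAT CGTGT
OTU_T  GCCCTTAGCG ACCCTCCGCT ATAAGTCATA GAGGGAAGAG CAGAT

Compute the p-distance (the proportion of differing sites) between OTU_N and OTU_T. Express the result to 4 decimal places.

The sequences differ at positions 2 (G/C), 6 (C/T), 11 (C/A), 12 (T/C), 15 (A/T), 16 (A/C), 18 (C/G), 29 (G/T), 31 (C/G), 34 (T/G), 36 (T/A), 37 (C/A), 38 (A/G), 40 (T/G), 42 (G/A), 43 (T/G), 44 (G/A).
There are 17 differences over 45 sites, so p = 17/45 = 0.3778.

0.3778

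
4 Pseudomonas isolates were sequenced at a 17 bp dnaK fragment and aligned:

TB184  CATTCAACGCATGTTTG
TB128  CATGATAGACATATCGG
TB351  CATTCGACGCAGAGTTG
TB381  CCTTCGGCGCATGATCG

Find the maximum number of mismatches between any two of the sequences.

Pairwise Hamming distances:
  TB184 vs TB128: 8
  TB184 vs TB351: 4
  TB184 vs TB381: 5
  TB128 vs TB351: 9
  TB128 vs TB381: 11
  TB351 vs TB381: 6
The largest is 11, between TB128 and TB381.

11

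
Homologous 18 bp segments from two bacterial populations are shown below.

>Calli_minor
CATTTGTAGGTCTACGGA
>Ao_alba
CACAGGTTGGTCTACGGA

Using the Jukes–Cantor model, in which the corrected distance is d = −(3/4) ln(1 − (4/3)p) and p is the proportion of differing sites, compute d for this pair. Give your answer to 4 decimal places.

0.2635

Mismatches occur at site 3 (T↔C), site 4 (T↔A), site 5 (T↔G), site 8 (A↔T).
p = 4/18 = 0.222222.
d = −0.75 · ln(1 − (4/3)·0.222222) = −0.75 · ln(0.703704) = −0.75 · (-0.351397) = 0.2635.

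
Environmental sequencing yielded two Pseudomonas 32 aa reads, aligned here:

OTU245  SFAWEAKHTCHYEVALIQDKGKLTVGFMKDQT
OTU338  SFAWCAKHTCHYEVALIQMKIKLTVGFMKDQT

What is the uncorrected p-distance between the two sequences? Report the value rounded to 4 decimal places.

0.0938

The sequences differ at positions 5 (E/C), 19 (D/M), 21 (G/I).
There are 3 differences over 32 sites, so p = 3/32 = 0.0938.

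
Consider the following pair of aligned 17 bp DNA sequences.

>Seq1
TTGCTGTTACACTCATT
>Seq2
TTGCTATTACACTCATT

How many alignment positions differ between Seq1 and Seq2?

1

Differing sites — 6:G/A.
That gives 1 mismatch out of 17 aligned sites, so the Hamming distance is 1.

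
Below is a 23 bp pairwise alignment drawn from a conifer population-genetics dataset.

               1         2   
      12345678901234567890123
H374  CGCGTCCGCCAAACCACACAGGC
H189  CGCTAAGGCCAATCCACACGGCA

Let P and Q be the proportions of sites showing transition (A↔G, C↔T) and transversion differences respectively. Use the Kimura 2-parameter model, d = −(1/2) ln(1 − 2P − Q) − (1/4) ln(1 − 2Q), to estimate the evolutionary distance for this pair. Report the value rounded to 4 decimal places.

The sequences differ at positions 4 (G/T, transversion), 5 (T/A, transversion), 6 (C/A, transversion), 7 (C/G, transversion), 13 (A/T, transversion), 20 (A/G, transition), 22 (G/C, transversion), 23 (C/A, transversion).
Of the 8 differences, 1 transition and 7 transversions over 23 sites: P = 1/23 = 0.043478, Q = 7/23 = 0.304348.
d = −0.5·ln(0.608696) − 0.25·ln(0.391304) = −0.5·(-0.496436) − 0.25·(-0.938271) = 0.4828.

0.4828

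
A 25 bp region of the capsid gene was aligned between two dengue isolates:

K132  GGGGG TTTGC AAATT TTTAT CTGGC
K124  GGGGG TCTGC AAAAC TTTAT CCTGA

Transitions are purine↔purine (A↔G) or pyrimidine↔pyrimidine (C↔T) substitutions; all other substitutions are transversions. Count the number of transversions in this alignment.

Differing sites — 7:T/C (Ti); 14:T/A (Tv); 15:T/C (Ti); 22:T/C (Ti); 23:G/T (Tv); 25:C/A (Tv).
Of the 6 differences, 3 transitions and 3 transversions, so the answer is 3.

3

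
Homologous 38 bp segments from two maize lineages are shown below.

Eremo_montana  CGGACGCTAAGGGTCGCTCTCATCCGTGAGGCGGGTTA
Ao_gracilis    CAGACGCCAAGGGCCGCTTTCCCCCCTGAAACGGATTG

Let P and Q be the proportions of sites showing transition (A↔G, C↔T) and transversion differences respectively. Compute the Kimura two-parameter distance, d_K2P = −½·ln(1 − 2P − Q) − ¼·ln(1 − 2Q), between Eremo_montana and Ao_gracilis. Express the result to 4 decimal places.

0.4014

The sequences differ at positions 2 (G/A, transition), 8 (T/C, transition), 14 (T/C, transition), 19 (C/T, transition), 22 (A/C, transversion), 23 (T/C, transition), 26 (G/C, transversion), 30 (G/A, transition), 31 (G/A, transition), 35 (G/A, transition), 38 (A/G, transition).
Of the 11 differences, 9 transitions and 2 transversions over 38 sites: P = 9/38 = 0.236842, Q = 2/38 = 0.052632.
d = −0.5·ln(0.473684) − 0.25·ln(0.894736) = −0.5·(-0.747215) − 0.25·(-0.111227) = 0.4014.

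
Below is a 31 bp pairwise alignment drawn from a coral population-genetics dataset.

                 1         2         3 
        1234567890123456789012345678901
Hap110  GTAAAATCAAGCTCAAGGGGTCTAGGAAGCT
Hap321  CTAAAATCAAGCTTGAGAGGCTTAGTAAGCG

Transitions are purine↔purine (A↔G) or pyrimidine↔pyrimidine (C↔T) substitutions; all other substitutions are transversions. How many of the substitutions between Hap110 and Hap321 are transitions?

5

Mismatches occur at site 1 (G↔C, transversion), site 14 (C↔T, transition), site 15 (A↔G, transition), site 18 (G↔A, transition), site 21 (T↔C, transition), site 22 (C↔T, transition), site 26 (G↔T, transversion), site 31 (T↔G, transversion).
Of the 8 differences, 5 transitions and 3 transversions, so the answer is 5.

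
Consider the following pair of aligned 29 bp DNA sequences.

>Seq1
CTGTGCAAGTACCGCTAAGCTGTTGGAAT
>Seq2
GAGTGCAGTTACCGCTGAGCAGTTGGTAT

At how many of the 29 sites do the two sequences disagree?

Differing sites — 1:C/G; 2:T/A; 8:A/G; 9:G/T; 17:A/G; 21:T/A; 27:A/T.
That gives 7 mismatches out of 29 aligned sites, so the Hamming distance is 7.

7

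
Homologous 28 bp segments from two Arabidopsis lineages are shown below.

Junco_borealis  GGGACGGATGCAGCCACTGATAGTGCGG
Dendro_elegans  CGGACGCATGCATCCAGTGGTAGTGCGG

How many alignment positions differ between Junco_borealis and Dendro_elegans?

The sequences differ at positions 1 (G/C), 7 (G/C), 13 (G/T), 17 (C/G), 20 (A/G).
That gives 5 mismatches out of 28 aligned sites, so the Hamming distance is 5.

5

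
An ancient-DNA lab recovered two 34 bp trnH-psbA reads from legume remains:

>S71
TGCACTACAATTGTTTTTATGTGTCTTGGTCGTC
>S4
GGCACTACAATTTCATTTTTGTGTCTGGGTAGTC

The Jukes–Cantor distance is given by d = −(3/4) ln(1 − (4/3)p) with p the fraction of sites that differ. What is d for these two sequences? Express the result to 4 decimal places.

Mismatches occur at site 1 (T↔G), site 13 (G↔T), site 14 (T↔C), site 15 (T↔A), site 19 (A↔T), site 27 (T↔G), site 31 (C↔A).
p = 7/34 = 0.205882.
d = −0.75 · ln(1 − (4/3)·0.205882) = −0.75 · ln(0.725491) = −0.75 · (-0.320907) = 0.2407.

0.2407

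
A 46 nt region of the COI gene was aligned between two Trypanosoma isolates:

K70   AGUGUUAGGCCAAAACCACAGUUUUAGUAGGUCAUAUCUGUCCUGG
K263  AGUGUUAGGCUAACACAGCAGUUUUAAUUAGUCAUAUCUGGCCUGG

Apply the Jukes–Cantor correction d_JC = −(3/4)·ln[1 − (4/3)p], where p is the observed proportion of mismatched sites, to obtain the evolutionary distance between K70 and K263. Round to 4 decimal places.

Mismatches occur at site 11 (C/U), site 14 (A/C), site 17 (C/A), site 18 (A/G), site 27 (G/A), site 29 (A/U), site 30 (G/A), site 41 (U/G).
p = 8/46 = 0.173913.
d = −0.75 · ln(1 − (4/3)·0.173913) = −0.75 · ln(0.768116) = −0.75 · (-0.263815) = 0.1979.

0.1979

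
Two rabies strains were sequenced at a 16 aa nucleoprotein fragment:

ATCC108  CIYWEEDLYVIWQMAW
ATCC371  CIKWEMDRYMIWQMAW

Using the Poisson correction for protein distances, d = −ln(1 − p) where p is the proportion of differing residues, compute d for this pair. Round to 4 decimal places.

Differing sites — 3:Y/K; 6:E/M; 8:L/R; 10:V/M.
p = 4/16 = 0.250000.
d = −ln(1 − 0.250000) = −ln(0.750000) = 0.2877.

0.2877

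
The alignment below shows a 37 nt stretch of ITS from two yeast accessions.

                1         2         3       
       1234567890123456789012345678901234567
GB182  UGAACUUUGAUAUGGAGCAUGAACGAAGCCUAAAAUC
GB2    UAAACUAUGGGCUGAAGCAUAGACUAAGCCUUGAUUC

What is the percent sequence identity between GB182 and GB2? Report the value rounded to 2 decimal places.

67.57%

The sequences differ at positions 2 (G/A), 7 (U/A), 10 (A/G), 11 (U/G), 12 (A/C), 15 (G/A), 21 (G/A), 22 (A/G), 25 (G/U), 32 (A/U), 33 (A/G), 35 (A/U).
25 of the 37 sites match, so the percent identity is 25/37 × 100 = 67.57%.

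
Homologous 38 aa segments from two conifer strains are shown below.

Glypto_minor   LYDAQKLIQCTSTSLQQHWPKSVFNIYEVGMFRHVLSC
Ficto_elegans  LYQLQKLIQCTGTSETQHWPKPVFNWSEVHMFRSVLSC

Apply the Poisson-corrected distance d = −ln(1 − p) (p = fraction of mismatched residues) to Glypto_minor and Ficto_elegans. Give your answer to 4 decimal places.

Differing sites — 3:D/Q; 4:A/L; 12:S/G; 15:L/E; 16:Q/T; 22:S/P; 26:I/W; 27:Y/S; 30:G/H; 34:H/S.
p = 10/38 = 0.263158.
d = −ln(1 − 0.263158) = −ln(0.736842) = 0.3054.

0.3054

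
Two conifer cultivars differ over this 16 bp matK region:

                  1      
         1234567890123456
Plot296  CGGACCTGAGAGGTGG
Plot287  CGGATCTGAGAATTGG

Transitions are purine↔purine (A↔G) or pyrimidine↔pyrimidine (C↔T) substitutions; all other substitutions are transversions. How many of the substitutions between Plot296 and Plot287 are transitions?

The sequences differ at positions 5 (C/T, transition), 12 (G/A, transition), 13 (G/T, transversion).
Of the 3 differences, 2 transitions and 1 transversion, so the answer is 2.

2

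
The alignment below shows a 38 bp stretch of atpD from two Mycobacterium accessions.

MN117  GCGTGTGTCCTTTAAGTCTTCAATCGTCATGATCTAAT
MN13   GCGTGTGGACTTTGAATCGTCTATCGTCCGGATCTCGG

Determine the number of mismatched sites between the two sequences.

11

Mismatches occur at site 8 (T↔G), site 9 (C↔A), site 14 (A↔G), site 16 (G↔A), site 19 (T↔G), site 22 (A↔T), site 29 (A↔C), site 30 (T↔G), site 36 (A↔C), site 37 (A↔G), site 38 (T↔G).
That gives 11 mismatches out of 38 aligned sites, so the Hamming distance is 11.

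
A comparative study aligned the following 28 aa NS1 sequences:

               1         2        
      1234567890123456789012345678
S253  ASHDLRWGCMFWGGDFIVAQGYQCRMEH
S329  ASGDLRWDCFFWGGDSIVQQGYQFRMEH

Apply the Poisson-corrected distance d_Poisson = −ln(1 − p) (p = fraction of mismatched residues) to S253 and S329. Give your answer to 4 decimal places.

The sequences differ at positions 3 (H/G), 8 (G/D), 10 (M/F), 16 (F/S), 19 (A/Q), 24 (C/F).
p = 6/28 = 0.214286.
d = −ln(1 − 0.214286) = −ln(0.785714) = 0.2412.

0.2412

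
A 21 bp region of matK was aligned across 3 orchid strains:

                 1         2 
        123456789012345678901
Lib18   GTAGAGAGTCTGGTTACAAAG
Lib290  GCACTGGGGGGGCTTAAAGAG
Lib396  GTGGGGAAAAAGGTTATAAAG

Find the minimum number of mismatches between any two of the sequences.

7

Pairwise Hamming distances:
  Lib18 vs Lib290: 10
  Lib18 vs Lib396: 7
  Lib290 vs Lib396: 12
The smallest is 7, between Lib18 and Lib396.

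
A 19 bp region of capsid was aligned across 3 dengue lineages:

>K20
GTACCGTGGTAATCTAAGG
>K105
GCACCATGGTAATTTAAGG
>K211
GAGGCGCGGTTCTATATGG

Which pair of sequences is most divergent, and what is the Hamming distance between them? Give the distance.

Pairwise Hamming distances:
  K20 vs K105: 3
  K20 vs K211: 8
  K105 vs K211: 9
The largest is 9, between K105 and K211.

9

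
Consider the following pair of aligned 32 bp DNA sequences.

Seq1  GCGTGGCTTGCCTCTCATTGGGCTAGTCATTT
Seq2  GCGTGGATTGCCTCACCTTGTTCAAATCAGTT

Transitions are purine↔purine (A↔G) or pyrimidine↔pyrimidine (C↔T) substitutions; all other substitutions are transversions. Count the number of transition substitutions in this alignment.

Mismatches occur at site 7 (C↔A, transversion), site 15 (T↔A, transversion), site 17 (A↔C, transversion), site 21 (G↔T, transversion), site 22 (G↔T, transversion), site 24 (T↔A, transversion), site 26 (G↔A, transition), site 30 (T↔G, transversion).
Of the 8 differences, 1 transition and 7 transversions, so the answer is 1.

1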